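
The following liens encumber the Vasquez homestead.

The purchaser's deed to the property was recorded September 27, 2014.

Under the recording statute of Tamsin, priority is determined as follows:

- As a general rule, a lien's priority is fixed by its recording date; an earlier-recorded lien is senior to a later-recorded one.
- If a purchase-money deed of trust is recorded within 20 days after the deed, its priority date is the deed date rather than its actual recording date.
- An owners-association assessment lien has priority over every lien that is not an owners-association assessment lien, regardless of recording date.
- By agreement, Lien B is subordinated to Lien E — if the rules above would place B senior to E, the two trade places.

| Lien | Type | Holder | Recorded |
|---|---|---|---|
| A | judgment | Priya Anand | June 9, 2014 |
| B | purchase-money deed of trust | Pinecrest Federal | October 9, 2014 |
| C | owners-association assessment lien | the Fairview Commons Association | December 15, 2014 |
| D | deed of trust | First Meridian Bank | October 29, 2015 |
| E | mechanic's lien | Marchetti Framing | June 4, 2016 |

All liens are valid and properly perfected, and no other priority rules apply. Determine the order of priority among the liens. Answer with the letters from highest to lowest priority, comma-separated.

C, A, E, D, B

Effective dates: B's effective date is the deed date, September 27, 2014.
C is an owners-association assessment lien and takes priority over every other lien.
The other liens, earliest effective date first: A (June 9, 2014), B (September 27, 2014), D (October 29, 2015), E (June 4, 2016).
B is senior to E before the subordination, so the two trade places.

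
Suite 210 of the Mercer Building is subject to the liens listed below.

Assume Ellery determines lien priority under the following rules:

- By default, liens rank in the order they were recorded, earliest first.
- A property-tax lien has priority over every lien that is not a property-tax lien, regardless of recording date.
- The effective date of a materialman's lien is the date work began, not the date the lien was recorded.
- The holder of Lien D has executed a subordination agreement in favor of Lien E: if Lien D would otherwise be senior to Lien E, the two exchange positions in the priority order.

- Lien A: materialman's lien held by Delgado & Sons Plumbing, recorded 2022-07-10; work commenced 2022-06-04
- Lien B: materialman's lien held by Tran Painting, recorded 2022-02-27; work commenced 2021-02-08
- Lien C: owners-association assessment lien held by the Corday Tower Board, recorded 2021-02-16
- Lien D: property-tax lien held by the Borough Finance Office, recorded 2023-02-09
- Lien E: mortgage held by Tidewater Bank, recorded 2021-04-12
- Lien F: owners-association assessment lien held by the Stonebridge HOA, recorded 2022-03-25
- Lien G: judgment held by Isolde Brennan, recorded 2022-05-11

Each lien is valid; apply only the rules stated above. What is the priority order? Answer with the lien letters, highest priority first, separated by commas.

Adjusting effective dates: A's effective date is 2022-06-04, when work began; B's effective date is 2021-02-08, when work began.
As a property-tax lien, D is senior to every other lien.
Ordering the rest by effective date: B (2021-02-08), C (2021-02-16), E (2021-04-12), F (2022-03-25), G (2022-05-11), A (2022-06-04).
Because D would otherwise rank above E, the subordination swaps them.

E, B, C, D, F, G, A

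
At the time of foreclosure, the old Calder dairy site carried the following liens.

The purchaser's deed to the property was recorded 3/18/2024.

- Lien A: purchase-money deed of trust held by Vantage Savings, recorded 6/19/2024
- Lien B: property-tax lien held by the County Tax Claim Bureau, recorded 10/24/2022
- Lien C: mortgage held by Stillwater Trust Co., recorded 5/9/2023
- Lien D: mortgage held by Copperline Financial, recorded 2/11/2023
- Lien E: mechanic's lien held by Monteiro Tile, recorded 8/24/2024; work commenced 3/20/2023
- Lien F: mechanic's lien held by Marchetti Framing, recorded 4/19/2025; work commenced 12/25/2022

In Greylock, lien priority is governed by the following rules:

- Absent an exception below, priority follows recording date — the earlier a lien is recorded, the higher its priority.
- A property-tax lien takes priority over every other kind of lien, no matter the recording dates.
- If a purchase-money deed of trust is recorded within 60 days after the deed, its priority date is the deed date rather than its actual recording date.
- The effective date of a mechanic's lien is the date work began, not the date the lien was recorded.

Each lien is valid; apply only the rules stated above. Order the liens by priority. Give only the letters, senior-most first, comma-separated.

B, F, D, E, C, A

First, effective dates: A was recorded 93 days after the deed, outside the 60-day window, so it keeps its recording date; E's effective date is 3/20/2023, when work began; F is treated as recorded 12/25/2022, the work-commencement date.
B is a property-tax lien and takes priority over every other lien.
The other liens, earliest effective date first: F (12/25/2022), D (2/11/2023), E (3/20/2023), C (5/9/2023), A (6/19/2024).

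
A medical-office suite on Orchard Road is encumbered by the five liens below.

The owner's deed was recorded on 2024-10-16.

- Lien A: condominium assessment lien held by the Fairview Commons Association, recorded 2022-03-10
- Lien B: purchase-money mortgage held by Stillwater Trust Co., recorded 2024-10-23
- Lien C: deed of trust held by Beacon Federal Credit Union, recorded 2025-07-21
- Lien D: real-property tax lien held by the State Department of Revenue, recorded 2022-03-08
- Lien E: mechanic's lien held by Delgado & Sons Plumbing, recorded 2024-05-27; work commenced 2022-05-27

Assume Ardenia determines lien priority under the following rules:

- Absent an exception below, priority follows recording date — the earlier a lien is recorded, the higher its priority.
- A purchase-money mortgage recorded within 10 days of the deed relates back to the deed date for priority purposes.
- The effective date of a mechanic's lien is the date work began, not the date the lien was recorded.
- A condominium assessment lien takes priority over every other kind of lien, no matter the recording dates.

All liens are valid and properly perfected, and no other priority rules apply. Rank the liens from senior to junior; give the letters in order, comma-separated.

A, D, E, B, C

Effective dates after the stated exceptions: B was recorded within the 10-day window, so its effective date is the deed date 2024-10-16; E is treated as recorded 2022-05-27, the work-commencement date.
A is a condominium assessment lien and takes priority over every other lien.
Remaining liens by effective date: D (2022-03-08), E (2022-05-27), B (2024-10-16), C (2025-07-21).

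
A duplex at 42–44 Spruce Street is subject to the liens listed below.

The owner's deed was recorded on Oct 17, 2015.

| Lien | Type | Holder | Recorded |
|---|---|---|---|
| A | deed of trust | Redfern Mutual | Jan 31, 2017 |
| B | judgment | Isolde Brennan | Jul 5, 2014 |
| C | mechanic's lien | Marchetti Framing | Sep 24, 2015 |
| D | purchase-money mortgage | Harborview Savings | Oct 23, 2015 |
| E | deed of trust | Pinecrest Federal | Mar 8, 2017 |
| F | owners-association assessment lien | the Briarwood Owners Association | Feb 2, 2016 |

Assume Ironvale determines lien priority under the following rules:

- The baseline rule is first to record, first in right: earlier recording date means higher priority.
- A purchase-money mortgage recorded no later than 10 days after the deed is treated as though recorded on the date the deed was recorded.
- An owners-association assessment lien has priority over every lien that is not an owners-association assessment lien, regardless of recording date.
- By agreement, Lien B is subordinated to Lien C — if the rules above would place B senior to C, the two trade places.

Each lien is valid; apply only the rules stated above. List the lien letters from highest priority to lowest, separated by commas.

Effective dates: D relates back to the deed date Oct 17, 2015.
F is an owners-association assessment lien and takes priority over every other lien.
Among the remaining liens, by effective date: B (Jul 5, 2014), C (Sep 24, 2015), D (Oct 17, 2015), A (Jan 31, 2017), E (Mar 8, 2017).
B would otherwise be senior to C, so under the subordination agreement B and C exchange positions.

F, C, B, D, A, E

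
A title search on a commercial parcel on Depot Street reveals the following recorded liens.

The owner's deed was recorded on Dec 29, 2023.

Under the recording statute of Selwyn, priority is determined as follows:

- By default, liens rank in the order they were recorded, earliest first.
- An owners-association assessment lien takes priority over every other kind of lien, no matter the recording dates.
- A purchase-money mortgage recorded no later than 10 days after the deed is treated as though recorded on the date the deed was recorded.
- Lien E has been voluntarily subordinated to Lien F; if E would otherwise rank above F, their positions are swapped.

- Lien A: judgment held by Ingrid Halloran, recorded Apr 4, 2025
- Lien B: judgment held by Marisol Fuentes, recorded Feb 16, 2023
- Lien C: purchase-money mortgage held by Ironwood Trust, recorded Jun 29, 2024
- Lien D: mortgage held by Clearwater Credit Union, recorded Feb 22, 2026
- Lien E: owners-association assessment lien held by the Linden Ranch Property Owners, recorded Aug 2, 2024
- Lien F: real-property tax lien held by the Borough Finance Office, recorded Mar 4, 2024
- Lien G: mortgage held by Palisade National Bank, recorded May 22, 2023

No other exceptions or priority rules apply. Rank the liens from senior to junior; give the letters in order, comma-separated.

Effective dates after the stated exceptions: C was recorded 183 days after the deed, outside the 10-day window, so it keeps its recording date.
As an owners-association assessment lien, E is senior to every other lien.
Ordering the rest by effective date: B (Feb 16, 2023), G (May 22, 2023), F (Mar 4, 2024), C (Jun 29, 2024), A (Apr 4, 2025), D (Feb 22, 2026).
E would otherwise be senior to F, so under the subordination agreement E and F exchange positions.

F, B, G, E, C, A, D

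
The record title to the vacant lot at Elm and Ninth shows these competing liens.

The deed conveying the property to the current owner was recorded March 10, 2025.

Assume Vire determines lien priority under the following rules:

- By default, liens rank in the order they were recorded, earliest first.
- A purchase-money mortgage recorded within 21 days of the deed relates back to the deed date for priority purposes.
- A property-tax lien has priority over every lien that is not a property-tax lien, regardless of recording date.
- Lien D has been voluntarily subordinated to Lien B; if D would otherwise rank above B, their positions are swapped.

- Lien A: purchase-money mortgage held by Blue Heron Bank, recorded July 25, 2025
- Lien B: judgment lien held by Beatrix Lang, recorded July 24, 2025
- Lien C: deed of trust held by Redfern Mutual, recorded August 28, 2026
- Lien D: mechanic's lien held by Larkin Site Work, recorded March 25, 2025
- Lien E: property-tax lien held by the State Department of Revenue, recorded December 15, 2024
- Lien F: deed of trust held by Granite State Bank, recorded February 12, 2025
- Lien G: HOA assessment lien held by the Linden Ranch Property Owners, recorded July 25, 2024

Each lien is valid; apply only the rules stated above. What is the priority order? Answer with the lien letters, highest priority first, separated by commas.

First, effective dates: A missed the 21-day window (137 days after the deed), so its recording date stands.
As a property-tax lien, E is senior to every other lien.
Among the remaining liens, by effective date: G (July 25, 2024), F (February 12, 2025), D (March 25, 2025), B (July 24, 2025), A (July 25, 2025), C (August 28, 2026).
D is senior to B before the subordination, so the two trade places.

E, G, F, B, D, A, C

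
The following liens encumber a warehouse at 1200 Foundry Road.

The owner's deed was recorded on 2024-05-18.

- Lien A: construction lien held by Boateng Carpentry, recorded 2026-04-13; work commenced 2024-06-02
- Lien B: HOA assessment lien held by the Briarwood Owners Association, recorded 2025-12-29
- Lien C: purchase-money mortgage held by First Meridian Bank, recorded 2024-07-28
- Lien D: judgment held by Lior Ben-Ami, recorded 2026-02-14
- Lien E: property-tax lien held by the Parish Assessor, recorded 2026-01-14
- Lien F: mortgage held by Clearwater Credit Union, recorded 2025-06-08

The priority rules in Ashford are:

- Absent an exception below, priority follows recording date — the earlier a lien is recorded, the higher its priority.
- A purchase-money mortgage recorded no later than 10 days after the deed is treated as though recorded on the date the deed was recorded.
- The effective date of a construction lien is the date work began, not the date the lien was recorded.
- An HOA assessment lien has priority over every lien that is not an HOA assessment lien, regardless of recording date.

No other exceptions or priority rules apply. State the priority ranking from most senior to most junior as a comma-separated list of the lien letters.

First, effective dates: A relates back to 2024-06-02 (work commenced); C was recorded 71 days after the deed, outside the 10-day window, so it keeps its recording date.
As an HOA assessment lien, B is senior to every other lien.
Remaining liens by effective date: A (2024-06-02), C (2024-07-28), F (2025-06-08), E (2026-01-14), D (2026-02-14).

B, A, C, F, E, D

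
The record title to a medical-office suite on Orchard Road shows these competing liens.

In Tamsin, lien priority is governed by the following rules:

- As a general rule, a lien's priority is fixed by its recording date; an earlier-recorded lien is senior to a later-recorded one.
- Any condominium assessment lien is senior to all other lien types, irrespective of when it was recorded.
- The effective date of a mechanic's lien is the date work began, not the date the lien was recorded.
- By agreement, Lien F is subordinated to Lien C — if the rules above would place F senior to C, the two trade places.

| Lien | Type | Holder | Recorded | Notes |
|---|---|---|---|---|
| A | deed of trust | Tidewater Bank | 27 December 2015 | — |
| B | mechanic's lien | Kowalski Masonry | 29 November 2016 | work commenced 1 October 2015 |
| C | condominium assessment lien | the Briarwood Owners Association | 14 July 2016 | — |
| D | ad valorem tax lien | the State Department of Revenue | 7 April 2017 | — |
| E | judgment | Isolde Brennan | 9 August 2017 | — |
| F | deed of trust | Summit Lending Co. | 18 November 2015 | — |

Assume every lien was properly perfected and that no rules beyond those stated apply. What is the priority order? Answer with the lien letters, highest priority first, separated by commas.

C, B, F, A, D, E

Effective dates after the stated exceptions: B is treated as recorded 1 October 2015, the work-commencement date.
C is a condominium assessment lien, so it outranks all other liens regardless of date.
The other liens, earliest effective date first: B (1 October 2015), F (18 November 2015), A (27 December 2015), D (7 April 2017), E (9 August 2017).
F already ranks below C; the subordination has no effect.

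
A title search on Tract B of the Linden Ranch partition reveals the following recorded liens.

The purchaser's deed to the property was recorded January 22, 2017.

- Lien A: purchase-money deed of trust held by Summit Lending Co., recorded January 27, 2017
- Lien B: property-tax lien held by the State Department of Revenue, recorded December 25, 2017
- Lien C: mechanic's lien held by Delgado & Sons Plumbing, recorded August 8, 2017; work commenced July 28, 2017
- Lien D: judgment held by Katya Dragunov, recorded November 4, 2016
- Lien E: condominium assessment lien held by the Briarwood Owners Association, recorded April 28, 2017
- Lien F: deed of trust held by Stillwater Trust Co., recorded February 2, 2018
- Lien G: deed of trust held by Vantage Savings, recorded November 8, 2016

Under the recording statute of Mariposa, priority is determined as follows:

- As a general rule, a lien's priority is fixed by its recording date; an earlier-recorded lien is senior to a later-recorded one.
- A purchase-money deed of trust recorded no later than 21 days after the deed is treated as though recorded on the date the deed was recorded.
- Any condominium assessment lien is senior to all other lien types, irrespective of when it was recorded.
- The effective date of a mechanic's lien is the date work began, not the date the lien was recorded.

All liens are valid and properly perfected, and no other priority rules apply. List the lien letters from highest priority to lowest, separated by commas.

E, D, G, A, C, B, F

Effective dates after the stated exceptions: A relates back to the deed date January 22, 2017; C relates back to July 28, 2017 (work commenced).
As a condominium assessment lien, E is senior to every other lien.
Among the remaining liens, by effective date: D (November 4, 2016), G (November 8, 2016), A (January 22, 2017), C (July 28, 2017), B (December 25, 2017), F (February 2, 2018).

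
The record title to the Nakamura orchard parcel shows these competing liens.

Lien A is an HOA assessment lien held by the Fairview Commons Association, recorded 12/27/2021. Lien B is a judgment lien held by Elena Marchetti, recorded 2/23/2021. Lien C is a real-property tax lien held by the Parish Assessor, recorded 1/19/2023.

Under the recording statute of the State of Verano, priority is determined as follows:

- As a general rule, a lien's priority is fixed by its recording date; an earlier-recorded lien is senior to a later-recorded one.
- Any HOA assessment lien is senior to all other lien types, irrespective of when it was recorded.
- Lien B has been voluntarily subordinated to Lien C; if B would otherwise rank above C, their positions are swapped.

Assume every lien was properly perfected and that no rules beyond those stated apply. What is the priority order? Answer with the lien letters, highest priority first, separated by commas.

A, C, B

As an HOA assessment lien, A is senior to every other lien.
Remaining liens by effective date: B (2/23/2021), C (1/19/2023).
B is senior to C before the subordination, so the two trade places.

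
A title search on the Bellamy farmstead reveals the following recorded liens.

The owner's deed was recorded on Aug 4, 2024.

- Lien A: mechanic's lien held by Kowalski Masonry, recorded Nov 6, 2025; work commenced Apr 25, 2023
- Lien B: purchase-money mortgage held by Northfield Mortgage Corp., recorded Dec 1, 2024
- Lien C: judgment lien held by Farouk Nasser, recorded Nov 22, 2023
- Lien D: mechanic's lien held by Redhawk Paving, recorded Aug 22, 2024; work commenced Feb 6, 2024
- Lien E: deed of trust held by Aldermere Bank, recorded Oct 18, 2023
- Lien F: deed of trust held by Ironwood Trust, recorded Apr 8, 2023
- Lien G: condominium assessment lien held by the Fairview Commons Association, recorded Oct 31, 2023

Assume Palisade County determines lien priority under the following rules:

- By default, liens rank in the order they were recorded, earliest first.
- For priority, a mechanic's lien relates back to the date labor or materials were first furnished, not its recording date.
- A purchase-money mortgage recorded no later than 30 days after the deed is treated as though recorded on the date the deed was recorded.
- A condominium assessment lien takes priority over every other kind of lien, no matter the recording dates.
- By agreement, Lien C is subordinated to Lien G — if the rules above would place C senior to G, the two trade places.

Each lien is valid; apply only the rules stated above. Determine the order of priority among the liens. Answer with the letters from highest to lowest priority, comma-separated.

Effective dates after the stated exceptions: A's effective date is Apr 25, 2023, when work began; B was recorded 119 days after the deed, outside the 30-day window, so it keeps its recording date; D is treated as recorded Feb 6, 2024, the work-commencement date.
As a condominium assessment lien, G is senior to every other lien.
Remaining liens by effective date: F (Apr 8, 2023), A (Apr 25, 2023), E (Oct 18, 2023), C (Nov 22, 2023), D (Feb 6, 2024), B (Dec 1, 2024).
Since C is not senior to G, the subordination leaves the order unchanged.

G, F, A, E, C, D, B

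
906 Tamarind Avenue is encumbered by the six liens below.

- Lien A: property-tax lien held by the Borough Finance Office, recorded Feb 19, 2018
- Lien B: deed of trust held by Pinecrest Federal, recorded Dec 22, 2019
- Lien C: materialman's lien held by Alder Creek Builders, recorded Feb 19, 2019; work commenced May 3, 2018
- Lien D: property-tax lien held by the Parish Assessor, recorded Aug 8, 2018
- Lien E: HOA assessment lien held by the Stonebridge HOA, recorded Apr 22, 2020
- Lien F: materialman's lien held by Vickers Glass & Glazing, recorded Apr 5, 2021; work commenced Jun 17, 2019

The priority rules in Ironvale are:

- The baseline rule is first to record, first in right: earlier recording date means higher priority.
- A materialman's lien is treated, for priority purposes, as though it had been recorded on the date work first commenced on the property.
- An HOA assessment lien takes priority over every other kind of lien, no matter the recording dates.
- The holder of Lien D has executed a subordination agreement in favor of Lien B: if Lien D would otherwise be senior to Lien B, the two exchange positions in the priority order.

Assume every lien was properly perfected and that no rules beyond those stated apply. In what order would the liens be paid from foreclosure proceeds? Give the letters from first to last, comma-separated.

E, A, C, B, F, D

Adjusting effective dates: C relates back to May 3, 2018 (work commenced); F is treated as recorded Jun 17, 2019, the work-commencement date.
E is an HOA assessment lien, so it outranks all other liens regardless of date.
Ordering the rest by effective date: A (Feb 19, 2018), C (May 3, 2018), D (Aug 8, 2018), F (Jun 17, 2019), B (Dec 22, 2019).
Because D would otherwise rank above B, the subordination swaps them.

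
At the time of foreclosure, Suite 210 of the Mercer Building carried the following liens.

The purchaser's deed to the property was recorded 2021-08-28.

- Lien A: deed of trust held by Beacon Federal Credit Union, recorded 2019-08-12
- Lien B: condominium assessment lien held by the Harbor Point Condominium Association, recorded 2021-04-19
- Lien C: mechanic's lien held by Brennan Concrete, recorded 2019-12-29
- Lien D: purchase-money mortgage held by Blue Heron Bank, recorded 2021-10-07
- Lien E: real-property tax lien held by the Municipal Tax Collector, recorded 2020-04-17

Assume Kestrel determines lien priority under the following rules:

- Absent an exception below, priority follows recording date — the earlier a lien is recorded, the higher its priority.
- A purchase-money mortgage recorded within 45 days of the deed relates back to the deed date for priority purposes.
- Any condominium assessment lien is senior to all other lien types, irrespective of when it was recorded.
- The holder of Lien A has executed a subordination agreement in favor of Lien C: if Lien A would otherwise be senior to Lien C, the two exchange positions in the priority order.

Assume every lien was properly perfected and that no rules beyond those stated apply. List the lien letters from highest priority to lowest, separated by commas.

Adjusting effective dates: D was recorded within the 45-day window, so its effective date is the deed date 2021-08-28.
B, as a condominium assessment lien, has superpriority and ranks first.
Remaining liens by effective date: A (2019-08-12), C (2019-12-29), E (2020-04-17), D (2021-08-28).
A would otherwise be senior to C, so under the subordination agreement A and C exchange positions.

B, C, A, E, D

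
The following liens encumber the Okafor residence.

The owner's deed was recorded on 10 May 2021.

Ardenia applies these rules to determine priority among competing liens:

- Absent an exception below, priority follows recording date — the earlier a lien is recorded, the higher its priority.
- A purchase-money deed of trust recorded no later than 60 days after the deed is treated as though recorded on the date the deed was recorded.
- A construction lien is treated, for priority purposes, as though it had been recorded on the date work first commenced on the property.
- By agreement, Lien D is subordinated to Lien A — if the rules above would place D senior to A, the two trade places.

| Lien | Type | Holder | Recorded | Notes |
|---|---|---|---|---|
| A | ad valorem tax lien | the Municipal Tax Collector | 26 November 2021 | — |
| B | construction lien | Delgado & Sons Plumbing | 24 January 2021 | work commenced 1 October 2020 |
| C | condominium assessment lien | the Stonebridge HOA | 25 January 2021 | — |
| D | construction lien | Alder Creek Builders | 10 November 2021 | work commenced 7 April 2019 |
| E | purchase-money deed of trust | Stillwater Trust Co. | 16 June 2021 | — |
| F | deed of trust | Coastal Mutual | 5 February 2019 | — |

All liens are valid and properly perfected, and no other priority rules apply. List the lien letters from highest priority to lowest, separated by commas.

F, A, B, C, E, D

Adjusting effective dates: B's effective date is 1 October 2020, when work began; D is treated as recorded 7 April 2019, the work-commencement date; E relates back to the deed date 10 May 2021.
By effective date: F (5 February 2019), D (7 April 2019), B (1 October 2020), C (25 January 2021), E (10 May 2021), A (26 November 2021).
D is senior to A before the subordination, so the two trade places.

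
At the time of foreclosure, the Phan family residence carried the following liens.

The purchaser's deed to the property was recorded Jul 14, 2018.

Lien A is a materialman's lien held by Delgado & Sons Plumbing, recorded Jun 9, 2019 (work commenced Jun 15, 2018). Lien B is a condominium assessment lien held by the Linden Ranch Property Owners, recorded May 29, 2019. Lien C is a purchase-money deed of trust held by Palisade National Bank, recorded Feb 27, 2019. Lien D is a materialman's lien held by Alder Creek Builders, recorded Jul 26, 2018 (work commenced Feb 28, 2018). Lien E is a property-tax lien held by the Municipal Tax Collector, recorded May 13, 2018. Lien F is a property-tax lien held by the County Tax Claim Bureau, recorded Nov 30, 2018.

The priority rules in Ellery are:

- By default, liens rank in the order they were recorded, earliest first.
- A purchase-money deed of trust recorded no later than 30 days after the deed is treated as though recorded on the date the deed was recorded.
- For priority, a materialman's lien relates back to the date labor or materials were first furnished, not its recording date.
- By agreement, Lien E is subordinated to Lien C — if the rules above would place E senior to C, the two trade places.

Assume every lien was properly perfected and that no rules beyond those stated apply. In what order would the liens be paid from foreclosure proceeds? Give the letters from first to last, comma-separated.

D, C, A, F, E, B

Effective dates: A is treated as recorded Jun 15, 2018, the work-commencement date; C missed the 30-day window (228 days after the deed), so its recording date stands; D's effective date is Feb 28, 2018, when work began.
By effective date: D (Feb 28, 2018), E (May 13, 2018), A (Jun 15, 2018), F (Nov 30, 2018), C (Feb 27, 2019), B (May 29, 2019).
E would otherwise be senior to C, so under the subordination agreement E and C exchange positions.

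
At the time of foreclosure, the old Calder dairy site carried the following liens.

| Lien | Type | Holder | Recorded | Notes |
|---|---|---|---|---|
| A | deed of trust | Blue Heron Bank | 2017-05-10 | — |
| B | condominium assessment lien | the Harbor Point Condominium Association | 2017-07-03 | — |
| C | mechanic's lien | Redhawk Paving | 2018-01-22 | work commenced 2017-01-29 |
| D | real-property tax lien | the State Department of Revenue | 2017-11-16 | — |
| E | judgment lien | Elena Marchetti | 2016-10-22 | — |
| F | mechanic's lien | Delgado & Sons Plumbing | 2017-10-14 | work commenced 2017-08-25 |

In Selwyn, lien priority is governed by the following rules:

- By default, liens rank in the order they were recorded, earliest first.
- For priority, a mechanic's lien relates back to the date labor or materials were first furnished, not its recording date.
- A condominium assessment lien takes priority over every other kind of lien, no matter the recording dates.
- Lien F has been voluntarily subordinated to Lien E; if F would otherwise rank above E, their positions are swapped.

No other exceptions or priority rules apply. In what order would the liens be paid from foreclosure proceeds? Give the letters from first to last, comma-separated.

B, E, C, A, F, D

Effective dates after the stated exceptions: C's effective date is 2017-01-29, when work began; F's effective date is 2017-08-25, when work began.
As a condominium assessment lien, B is senior to every other lien.
Ordering the rest by effective date: E (2016-10-22), C (2017-01-29), A (2017-05-10), F (2017-08-25), D (2017-11-16).
F already ranks below E; the subordination has no effect.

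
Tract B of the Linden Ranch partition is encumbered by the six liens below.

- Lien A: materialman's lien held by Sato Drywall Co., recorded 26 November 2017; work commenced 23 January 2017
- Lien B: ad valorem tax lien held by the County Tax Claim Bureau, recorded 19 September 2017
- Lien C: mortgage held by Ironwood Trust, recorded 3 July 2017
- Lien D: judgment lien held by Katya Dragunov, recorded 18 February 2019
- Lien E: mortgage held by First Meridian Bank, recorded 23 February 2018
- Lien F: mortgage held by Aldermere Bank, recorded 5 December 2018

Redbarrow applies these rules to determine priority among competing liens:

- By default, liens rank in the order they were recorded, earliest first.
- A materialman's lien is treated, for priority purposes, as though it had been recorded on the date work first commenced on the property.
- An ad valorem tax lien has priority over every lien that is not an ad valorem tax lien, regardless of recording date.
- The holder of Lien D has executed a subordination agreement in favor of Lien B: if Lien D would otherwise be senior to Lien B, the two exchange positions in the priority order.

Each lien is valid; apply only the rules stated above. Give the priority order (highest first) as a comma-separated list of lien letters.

B, A, C, E, F, D

Adjusting effective dates: A's effective date is 23 January 2017, when work began.
B is an ad valorem tax lien, so it outranks all other liens regardless of date.
The other liens, earliest effective date first: A (23 January 2017), C (3 July 2017), E (23 February 2018), F (5 December 2018), D (18 February 2019).
D is already junior to B, so the subordination agreement changes nothing.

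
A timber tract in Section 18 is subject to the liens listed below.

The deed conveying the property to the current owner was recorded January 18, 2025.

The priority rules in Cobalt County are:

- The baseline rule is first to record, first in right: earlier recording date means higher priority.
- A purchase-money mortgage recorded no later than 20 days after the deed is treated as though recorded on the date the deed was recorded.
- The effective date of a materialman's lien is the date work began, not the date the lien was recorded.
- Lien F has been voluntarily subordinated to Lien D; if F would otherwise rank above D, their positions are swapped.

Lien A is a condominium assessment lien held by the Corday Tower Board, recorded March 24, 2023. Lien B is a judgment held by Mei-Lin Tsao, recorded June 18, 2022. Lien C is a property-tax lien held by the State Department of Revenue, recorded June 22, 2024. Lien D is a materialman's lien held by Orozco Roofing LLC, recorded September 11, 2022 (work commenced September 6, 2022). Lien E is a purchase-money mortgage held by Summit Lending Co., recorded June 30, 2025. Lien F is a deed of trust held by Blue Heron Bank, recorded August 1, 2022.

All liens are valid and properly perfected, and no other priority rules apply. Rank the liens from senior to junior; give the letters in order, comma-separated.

B, D, F, A, C, E

Effective dates after the stated exceptions: D's effective date is September 6, 2022, when work began; E was recorded 163 days after the deed, outside the 20-day window, so it keeps its recording date.
By effective date, earliest first: B (June 18, 2022), F (August 1, 2022), D (September 6, 2022), A (March 24, 2023), C (June 22, 2024), E (June 30, 2025).
Because F would otherwise rank above D, the subordination swaps them.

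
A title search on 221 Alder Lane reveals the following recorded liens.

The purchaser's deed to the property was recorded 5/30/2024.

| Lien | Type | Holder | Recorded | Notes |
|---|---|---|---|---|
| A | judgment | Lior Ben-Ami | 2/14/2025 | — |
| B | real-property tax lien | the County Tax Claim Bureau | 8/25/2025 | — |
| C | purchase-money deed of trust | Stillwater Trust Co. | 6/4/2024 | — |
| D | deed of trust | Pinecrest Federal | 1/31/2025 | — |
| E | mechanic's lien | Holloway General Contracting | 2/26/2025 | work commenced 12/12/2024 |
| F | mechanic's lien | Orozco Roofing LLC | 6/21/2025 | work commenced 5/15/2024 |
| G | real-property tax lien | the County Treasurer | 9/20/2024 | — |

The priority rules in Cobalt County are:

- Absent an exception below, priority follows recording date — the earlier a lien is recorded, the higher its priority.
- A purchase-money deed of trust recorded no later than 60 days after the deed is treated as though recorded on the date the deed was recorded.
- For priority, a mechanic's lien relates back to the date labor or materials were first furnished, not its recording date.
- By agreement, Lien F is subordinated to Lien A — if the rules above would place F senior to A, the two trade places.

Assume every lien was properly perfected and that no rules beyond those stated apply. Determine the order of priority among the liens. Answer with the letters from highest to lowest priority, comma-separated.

A, C, G, E, D, F, B

Effective dates: C relates back to the deed date 5/30/2024; E is treated as recorded 12/12/2024, the work-commencement date; F's effective date is 5/15/2024, when work began.
Ordering by effective date: F (5/15/2024), C (5/30/2024), G (9/20/2024), E (12/12/2024), D (1/31/2025), A (2/14/2025), B (8/25/2025).
Because F would otherwise rank above A, the subordination swaps them.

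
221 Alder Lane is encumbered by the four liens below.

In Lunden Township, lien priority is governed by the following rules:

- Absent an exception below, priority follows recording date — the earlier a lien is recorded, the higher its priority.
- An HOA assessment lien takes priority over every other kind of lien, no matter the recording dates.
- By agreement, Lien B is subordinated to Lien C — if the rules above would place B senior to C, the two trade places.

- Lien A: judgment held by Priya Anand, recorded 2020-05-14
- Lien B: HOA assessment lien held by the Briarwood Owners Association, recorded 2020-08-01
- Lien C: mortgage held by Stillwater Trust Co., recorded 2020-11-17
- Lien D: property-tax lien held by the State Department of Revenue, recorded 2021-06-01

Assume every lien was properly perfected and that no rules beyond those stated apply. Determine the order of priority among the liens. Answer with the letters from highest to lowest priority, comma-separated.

B is an HOA assessment lien, so it outranks all other liens regardless of date.
The other liens, earliest effective date first: A (2020-05-14), C (2020-11-17), D (2021-06-01).
B is senior to C before the subordination, so the two trade places.

C, A, B, D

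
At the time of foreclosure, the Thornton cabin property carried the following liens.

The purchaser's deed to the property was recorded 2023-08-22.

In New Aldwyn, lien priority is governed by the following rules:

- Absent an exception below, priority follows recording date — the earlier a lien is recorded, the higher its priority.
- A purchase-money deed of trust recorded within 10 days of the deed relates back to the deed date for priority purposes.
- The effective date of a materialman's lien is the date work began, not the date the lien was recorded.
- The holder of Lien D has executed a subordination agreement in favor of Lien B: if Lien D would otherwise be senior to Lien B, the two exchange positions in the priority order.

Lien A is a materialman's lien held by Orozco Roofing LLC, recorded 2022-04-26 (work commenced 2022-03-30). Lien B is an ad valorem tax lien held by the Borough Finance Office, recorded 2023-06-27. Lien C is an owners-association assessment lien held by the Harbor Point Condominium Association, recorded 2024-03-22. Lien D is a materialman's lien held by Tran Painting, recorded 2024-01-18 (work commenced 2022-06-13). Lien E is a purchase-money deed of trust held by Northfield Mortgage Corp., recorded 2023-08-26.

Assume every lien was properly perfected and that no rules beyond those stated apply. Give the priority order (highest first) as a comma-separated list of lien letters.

A, B, D, E, C

Effective dates after the stated exceptions: A is treated as recorded 2022-03-30, the work-commencement date; D is treated as recorded 2022-06-13, the work-commencement date; E relates back to the deed date 2023-08-22.
By effective date, earliest first: A (2022-03-30), D (2022-06-13), B (2023-06-27), E (2023-08-22), C (2024-03-22).
The subordination applies — D was senior to B — so D and B swap.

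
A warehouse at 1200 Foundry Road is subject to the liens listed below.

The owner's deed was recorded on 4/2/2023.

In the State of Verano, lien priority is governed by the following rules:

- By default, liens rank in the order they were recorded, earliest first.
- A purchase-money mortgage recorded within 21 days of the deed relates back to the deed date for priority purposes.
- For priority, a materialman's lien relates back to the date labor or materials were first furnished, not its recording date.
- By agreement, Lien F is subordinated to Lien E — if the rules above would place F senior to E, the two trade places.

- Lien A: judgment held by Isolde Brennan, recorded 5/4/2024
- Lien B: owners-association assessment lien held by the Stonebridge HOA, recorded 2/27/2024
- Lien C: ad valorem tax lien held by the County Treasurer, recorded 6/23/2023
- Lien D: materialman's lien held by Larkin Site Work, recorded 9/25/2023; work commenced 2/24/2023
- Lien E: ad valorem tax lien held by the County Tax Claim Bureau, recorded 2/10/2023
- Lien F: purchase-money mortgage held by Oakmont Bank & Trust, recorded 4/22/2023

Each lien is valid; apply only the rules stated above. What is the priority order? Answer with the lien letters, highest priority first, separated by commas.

First, effective dates: D's effective date is 2/24/2023, when work began; F was recorded within the 21-day window, so its effective date is the deed date 4/2/2023.
Ordering by effective date: E (2/10/2023), D (2/24/2023), F (4/2/2023), C (6/23/2023), B (2/27/2024), A (5/4/2024).
F is already junior to E, so the subordination agreement changes nothing.

E, D, F, C, B, A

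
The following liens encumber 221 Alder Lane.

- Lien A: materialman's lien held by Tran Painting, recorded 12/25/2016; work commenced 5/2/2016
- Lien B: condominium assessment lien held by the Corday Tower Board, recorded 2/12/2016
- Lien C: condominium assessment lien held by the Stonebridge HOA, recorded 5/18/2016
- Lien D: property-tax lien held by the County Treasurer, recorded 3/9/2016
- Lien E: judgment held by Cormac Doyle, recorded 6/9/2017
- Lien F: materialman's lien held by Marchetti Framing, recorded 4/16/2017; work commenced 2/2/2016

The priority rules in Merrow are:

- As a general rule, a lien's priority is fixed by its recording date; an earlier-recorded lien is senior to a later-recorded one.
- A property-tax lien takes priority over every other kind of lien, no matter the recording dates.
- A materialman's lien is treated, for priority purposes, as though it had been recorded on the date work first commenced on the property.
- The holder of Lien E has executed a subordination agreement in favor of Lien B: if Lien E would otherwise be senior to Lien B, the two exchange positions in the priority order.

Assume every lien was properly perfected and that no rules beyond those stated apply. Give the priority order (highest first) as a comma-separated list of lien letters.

Adjusting effective dates: A's effective date is 5/2/2016, when work began; F is treated as recorded 2/2/2016, the work-commencement date.
D is a property-tax lien, so it outranks all other liens regardless of date.
The other liens, earliest effective date first: F (2/2/2016), B (2/12/2016), A (5/2/2016), C (5/18/2016), E (6/9/2017).
Since E is not senior to B, the subordination leaves the order unchanged.

D, F, B, A, C, E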